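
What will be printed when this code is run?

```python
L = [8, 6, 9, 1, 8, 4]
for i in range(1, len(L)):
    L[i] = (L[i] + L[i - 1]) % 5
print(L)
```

i=1: L[1] = (6+8)%5 = 4 → [8, 4, 9, 1, 8, 4]
i=2: L[2] = (9+4)%5 = 3 → [8, 4, 3, 1, 8, 4]
i=3: L[3] = (1+3)%5 = 4 → [8, 4, 3, 4, 8, 4]
i=4: L[4] = (8+4)%5 = 2 → [8, 4, 3, 4, 2, 4]
i=5: L[5] = (4+2)%5 = 1 → [8, 4, 3, 4, 2, 1]

[8, 4, 3, 4, 2, 1]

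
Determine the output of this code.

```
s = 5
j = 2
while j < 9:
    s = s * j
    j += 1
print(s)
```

j=2: s = 5*2 = 10
j=3: s = 10*3 = 30
j=4: s = 30*4 = 120
j=5: s = 120*5 = 600
j=6: s = 600*6 = 3600
j=7: s = 3600*7 = 25200
j=8: s = 25200*8 = 201600

201600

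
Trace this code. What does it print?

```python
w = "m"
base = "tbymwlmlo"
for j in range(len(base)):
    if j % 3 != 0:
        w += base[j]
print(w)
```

j=0: skip
j=1: add 'b' → 'mb'
j=2: add 'y' → 'mby'
j=3: skip
j=4: add 'w' → 'mbyw'
j=5: add 'l' → 'mbywl'
j=6: skip
j=7: add 'l' → 'mbywll'
j=8: add 'o' → 'mbywllo'

mbywllo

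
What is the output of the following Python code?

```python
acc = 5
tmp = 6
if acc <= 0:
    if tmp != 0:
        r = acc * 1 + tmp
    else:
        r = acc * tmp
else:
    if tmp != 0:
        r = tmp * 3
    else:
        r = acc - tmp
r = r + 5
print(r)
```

acc=5, tmp=6
acc <= 0 is False; tmp != 0 is True
→ r = tmp * 3 = 18
r = 18+5 = 23

23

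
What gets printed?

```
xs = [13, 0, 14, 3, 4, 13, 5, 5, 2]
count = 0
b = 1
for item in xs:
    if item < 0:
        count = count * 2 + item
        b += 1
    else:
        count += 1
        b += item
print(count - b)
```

-51

item=13: not <0, count = 0+1 = 1; b=14
item=0: not <0, count = 1+1 = 2; b=14
item=14: not <0, count = 2+1 = 3; b=28
item=3: not <0, count = 3+1 = 4; b=31
item=4: not <0, count = 4+1 = 5; b=35
item=13: not <0, count = 5+1 = 6; b=48
item=5: not <0, count = 6+1 = 7; b=53
item=5: not <0, count = 7+1 = 8; b=58
item=2: not <0, count = 8+1 = 9; b=60
count-b = 9-60 = -51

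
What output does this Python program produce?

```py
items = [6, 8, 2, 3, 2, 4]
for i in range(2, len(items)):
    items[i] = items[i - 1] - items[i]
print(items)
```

[6, 8, 6, 3, 1, -3]

i=2: items[2] = 8-2 = 6 → [6, 8, 6, 3, 2, 4]
i=3: items[3] = 6-3 = 3 → [6, 8, 6, 3, 2, 4]
i=4: items[4] = 3-2 = 1 → [6, 8, 6, 3, 1, 4]
i=5: items[5] = 1-4 = -3 → [6, 8, 6, 3, 1, -3]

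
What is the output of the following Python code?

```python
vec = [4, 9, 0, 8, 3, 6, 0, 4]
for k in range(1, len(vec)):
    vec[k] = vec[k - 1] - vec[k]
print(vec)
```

k=1: vec[1] = 4-9 = -5 → [4, -5, 0, 8, 3, 6, 0, 4]
k=2: vec[2] = (-5)-0 = -5 → [4, -5, -5, 8, 3, 6, 0, 4]
k=3: vec[3] = (-5)-8 = -13 → [4, -5, -5, -13, 3, 6, 0, 4]
k=4: vec[4] = (-13)-3 = -16 → [4, -5, -5, -13, -16, 6, 0, 4]
k=5: vec[5] = (-16)-6 = -22 → [4, -5, -5, -13, -16, -22, 0, 4]
k=6: vec[6] = (-22)-0 = -22 → [4, -5, -5, -13, -16, -22, -22, 4]
k=7: vec[7] = (-22)-4 = -26 → [4, -5, -5, -13, -16, -22, -22, -26]

[4, -5, -5, -13, -16, -22, -22, -26]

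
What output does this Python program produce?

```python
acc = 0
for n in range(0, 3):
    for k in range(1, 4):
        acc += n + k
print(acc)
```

27

n=0,k=1: acc = 0+1 = 1
n=0,k=2: acc = 1+2 = 3
n=0,k=3: acc = 3+3 = 6
n=1,k=1: acc = 6+2 = 8
n=1,k=2: acc = 8+3 = 11
n=1,k=3: acc = 11+4 = 15
n=2,k=1: acc = 15+3 = 18
n=2,k=2: acc = 18+4 = 22
n=2,k=3: acc = 22+5 = 27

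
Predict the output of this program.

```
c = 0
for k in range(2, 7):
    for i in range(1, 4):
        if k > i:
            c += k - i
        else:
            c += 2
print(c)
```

37

k=2,i=1: 2>1, c = 0+1 = 1
k=2,i=2: not 2>2, c = 1+2 = 3
k=2,i=3: not 2>3, c = 3+2 = 5
k=3,i=1: 3>1, c = 5+2 = 7
k=3,i=2: 3>2, c = 7+1 = 8
k=3,i=3: not 3>3, c = 8+2 = 10
k=4,i=1: 4>1, c = 10+3 = 13
k=4,i=2: 4>2, c = 13+2 = 15
k=4,i=3: 4>3, c = 15+1 = 16
k=5,i=1: 5>1, c = 16+4 = 20
k=5,i=2: 5>2, c = 20+3 = 23
k=5,i=3: 5>3, c = 23+2 = 25
k=6,i=1: 6>1, c = 25+5 = 30
k=6,i=2: 6>2, c = 30+4 = 34
k=6,i=3: 6>3, c = 34+3 = 37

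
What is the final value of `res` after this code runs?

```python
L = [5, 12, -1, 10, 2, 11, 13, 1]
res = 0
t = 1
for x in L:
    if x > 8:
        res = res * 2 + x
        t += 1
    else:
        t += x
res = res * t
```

x=5: not >8; t=6
x=12: >8, res = 0*2+12 = 12; t=7
x=-1: not >8; t=6
x=10: >8, res = 12*2+10 = 34; t=7
x=2: not >8; t=9
x=11: >8, res = 34*2+11 = 79; t=10
x=13: >8, res = 79*2+13 = 171; t=11
x=1: not >8; t=12
res*t = 171*12 = 2052

2052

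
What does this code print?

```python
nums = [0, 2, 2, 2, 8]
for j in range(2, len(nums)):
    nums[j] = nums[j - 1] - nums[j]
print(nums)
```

j=2: nums[2] = 2-2 = 0 → [0, 2, 0, 2, 8]
j=3: nums[3] = 0-2 = -2 → [0, 2, 0, -2, 8]
j=4: nums[4] = (-2)-8 = -10 → [0, 2, 0, -2, -10]

[0, 2, 0, -2, -10]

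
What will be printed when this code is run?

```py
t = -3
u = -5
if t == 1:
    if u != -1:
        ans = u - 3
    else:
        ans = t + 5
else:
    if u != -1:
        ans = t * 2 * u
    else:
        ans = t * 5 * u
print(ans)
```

30

t=-3, u=-5
t == 1 is False; u != -1 is True
→ ans = t * 2 * u = 30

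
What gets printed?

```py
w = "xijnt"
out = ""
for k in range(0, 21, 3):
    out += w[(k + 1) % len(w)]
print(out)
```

itjxnit

k=0: add w[1]='i' → 'i'
k=3: add w[4]='t' → 'it'
k=6: add w[2]='j' → 'itj'
k=9: add w[0]='x' → 'itjx'
k=12: add w[3]='n' → 'itjxn'
k=15: add w[1]='i' → 'itjxni'
k=18: add w[4]='t' → 'itjxnit'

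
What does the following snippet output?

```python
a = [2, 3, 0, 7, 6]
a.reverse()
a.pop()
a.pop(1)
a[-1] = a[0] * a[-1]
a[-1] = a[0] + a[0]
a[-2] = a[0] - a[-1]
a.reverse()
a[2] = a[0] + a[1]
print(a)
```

reverse → [6, 7, 0, 3, 2]
pop() removes 2 → [6, 7, 0, 3]
pop(1) removes 7 → [6, 0, 3]
a[-1] = a[0]*a[-1] = 6*3 = 18 → [6, 0, 18]
a[-1] = a[0]+a[0] = 6+6 = 12 → [6, 0, 12]
a[-2] = a[0]-a[-1] = 6-12 = -6 → [6, -6, 12]
reverse → [12, -6, 6]
a[2] = a[0]+a[1] = 12+(-6) = 6 → [12, -6, 6]

[12, -6, 6]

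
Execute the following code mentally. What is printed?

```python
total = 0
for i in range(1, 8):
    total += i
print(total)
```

28

i=1: total = 0+1 = 1
i=2: total = 1+2 = 3
i=3: total = 3+3 = 6
i=4: total = 6+4 = 10
i=5: total = 10+5 = 15
i=6: total = 15+6 = 21
i=7: total = 21+7 = 28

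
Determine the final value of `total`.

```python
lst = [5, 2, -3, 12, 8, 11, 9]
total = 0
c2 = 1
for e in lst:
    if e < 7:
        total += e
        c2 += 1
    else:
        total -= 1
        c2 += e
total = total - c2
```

e=5: <7, total = 0+5 = 5; c2=2
e=2: <7, total = 5+2 = 7; c2=3
e=-3: <7, total = 7+(-3) = 4; c2=4
e=12: not <7, total = 4-1 = 3; c2=16
e=8: not <7, total = 3-1 = 2; c2=24
e=11: not <7, total = 2-1 = 1; c2=35
e=9: not <7, total = 1-1 = 0; c2=44
total-c2 = 0-44 = -44

-44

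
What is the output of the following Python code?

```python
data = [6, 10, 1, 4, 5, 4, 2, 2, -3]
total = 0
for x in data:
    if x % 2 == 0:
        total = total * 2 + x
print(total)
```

x=6: even, total = 0*2+6 = 6
x=10: even, total = 6*2+10 = 22
x=1: not even
x=4: even, total = 22*2+4 = 48
x=5: not even
x=4: even, total = 48*2+4 = 100
x=2: even, total = 100*2+2 = 202
x=2: even, total = 202*2+2 = 406
x=-3: not even

406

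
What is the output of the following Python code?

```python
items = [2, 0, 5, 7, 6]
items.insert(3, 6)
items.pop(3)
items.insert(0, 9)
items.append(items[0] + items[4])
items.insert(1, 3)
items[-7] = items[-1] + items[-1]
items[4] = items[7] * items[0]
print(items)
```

insert 6 at 3 → [2, 0, 5, 6, 7, 6]
pop(3) removes 6 → [2, 0, 5, 7, 6]
insert 9 at 0 → [9, 2, 0, 5, 7, 6]
append items[0]+items[4] = 9+7 = 16 → [9, 2, 0, 5, 7, 6, 16]
insert 3 at 1 → [9, 3, 2, 0, 5, 7, 6, 16]
items[-7] = items[-1]+items[-1] = 16+16 = 32 → [9, 32, 2, 0, 5, 7, 6, 16]
items[4] = items[7]*items[0] = 16*9 = 144 → [9, 32, 2, 0, 144, 7, 6, 16]

[9, 32, 2, 0, 144, 7, 6, 16]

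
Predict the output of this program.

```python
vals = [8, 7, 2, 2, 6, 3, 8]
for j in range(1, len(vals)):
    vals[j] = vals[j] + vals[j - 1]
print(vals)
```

j=1: vals[1] = 7+8 = 15 → [8, 15, 2, 2, 6, 3, 8]
j=2: vals[2] = 2+15 = 17 → [8, 15, 17, 2, 6, 3, 8]
j=3: vals[3] = 2+17 = 19 → [8, 15, 17, 19, 6, 3, 8]
j=4: vals[4] = 6+19 = 25 → [8, 15, 17, 19, 25, 3, 8]
j=5: vals[5] = 3+25 = 28 → [8, 15, 17, 19, 25, 28, 8]
j=6: vals[6] = 8+28 = 36 → [8, 15, 17, 19, 25, 28, 36]

[8, 15, 17, 19, 25, 28, 36]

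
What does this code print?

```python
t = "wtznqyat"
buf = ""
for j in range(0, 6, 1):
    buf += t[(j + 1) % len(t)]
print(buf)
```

j=0: add t[1]='t' → 't'
j=1: add t[2]='z' → 'tz'
j=2: add t[3]='n' → 'tzn'
j=3: add t[4]='q' → 'tznq'
j=4: add t[5]='y' → 'tznqy'
j=5: add t[6]='a' → 'tznqya'

tznqya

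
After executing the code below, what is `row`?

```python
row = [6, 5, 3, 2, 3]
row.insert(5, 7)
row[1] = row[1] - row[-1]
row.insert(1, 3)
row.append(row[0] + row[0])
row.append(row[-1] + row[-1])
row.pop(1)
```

insert 7 at 5 → [6, 5, 3, 2, 3, 7]
row[1] = row[1]-row[-1] = 5-7 = -2 → [6, -2, 3, 2, 3, 7]
insert 3 at 1 → [6, 3, -2, 3, 2, 3, 7]
append row[0]+row[0] = 6+6 = 12 → [6, 3, -2, 3, 2, 3, 7, 12]
append row[-1]+row[-1] = 12+12 = 24 → [6, 3, -2, 3, 2, 3, 7, 12, 24]
pop(1) removes 3 → [6, -2, 3, 2, 3, 7, 12, 24]

[6, -2, 3, 2, 3, 7, 12, 24]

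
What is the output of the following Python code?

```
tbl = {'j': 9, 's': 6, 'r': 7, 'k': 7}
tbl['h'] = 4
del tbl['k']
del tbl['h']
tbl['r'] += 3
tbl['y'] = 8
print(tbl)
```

{'j': 9, 's': 6, 'r': 10, 'y': 8}

tbl['h'] = 4 → {'j': 9, 's': 6, 'r': 7, 'k': 7, 'h': 4}
del 'k' → {'j': 9, 's': 6, 'r': 7, 'h': 4}
del 'h' → {'j': 9, 's': 6, 'r': 7}
tbl['r'] = 7+3 = 10 → {'j': 9, 's': 6, 'r': 10}
tbl['y'] = 8 → {'j': 9, 's': 6, 'r': 10, 'y': 8}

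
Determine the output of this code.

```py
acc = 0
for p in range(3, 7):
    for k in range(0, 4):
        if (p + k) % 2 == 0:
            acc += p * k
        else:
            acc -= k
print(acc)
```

40

p=3,k=0: odd sum, acc = 0-0 = 0
p=3,k=1: even sum, acc = 0+3 = 3
p=3,k=2: odd sum, acc = 3-2 = 1
p=3,k=3: even sum, acc = 1+9 = 10
p=4,k=0: even sum, acc = 10+0 = 10
p=4,k=1: odd sum, acc = 10-1 = 9
p=4,k=2: even sum, acc = 9+8 = 17
p=4,k=3: odd sum, acc = 17-3 = 14
p=5,k=0: odd sum, acc = 14-0 = 14
p=5,k=1: even sum, acc = 14+5 = 19
p=5,k=2: odd sum, acc = 19-2 = 17
p=5,k=3: even sum, acc = 17+15 = 32
p=6,k=0: even sum, acc = 32+0 = 32
p=6,k=1: odd sum, acc = 32-1 = 31
p=6,k=2: even sum, acc = 31+12 = 43
p=6,k=3: odd sum, acc = 43-3 = 40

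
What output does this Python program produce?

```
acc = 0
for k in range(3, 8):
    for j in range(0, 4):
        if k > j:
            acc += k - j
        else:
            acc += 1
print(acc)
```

71

k=3,j=0: 3>0, acc = 0+3 = 3
k=3,j=1: 3>1, acc = 3+2 = 5
k=3,j=2: 3>2, acc = 5+1 = 6
k=3,j=3: not 3>3, acc = 6+1 = 7
k=4,j=0: 4>0, acc = 7+4 = 11
k=4,j=1: 4>1, acc = 11+3 = 14
k=4,j=2: 4>2, acc = 14+2 = 16
k=4,j=3: 4>3, acc = 16+1 = 17
k=5,j=0: 5>0, acc = 17+5 = 22
k=5,j=1: 5>1, acc = 22+4 = 26
k=5,j=2: 5>2, acc = 26+3 = 29
k=5,j=3: 5>3, acc = 29+2 = 31
k=6,j=0: 6>0, acc = 31+6 = 37
k=6,j=1: 6>1, acc = 37+5 = 42
k=6,j=2: 6>2, acc = 42+4 = 46
k=6,j=3: 6>3, acc = 46+3 = 49
k=7,j=0: 7>0, acc = 49+7 = 56
k=7,j=1: 7>1, acc = 56+6 = 62
k=7,j=2: 7>2, acc = 62+5 = 67
k=7,j=3: 7>3, acc = 67+4 = 71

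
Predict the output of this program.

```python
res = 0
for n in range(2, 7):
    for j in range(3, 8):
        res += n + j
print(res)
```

225

n=2,j=3: res = 0+5 = 5
n=2,j=4: res = 5+6 = 11
n=2,j=5: res = 11+7 = 18
n=2,j=6: res = 18+8 = 26
n=2,j=7: res = 26+9 = 35
n=3,j=3: res = 35+6 = 41
n=3,j=4: res = 41+7 = 48
n=3,j=5: res = 48+8 = 56
n=3,j=6: res = 56+9 = 65
n=3,j=7: res = 65+10 = 75
n=4,j=3: res = 75+7 = 82
n=4,j=4: res = 82+8 = 90
n=4,j=5: res = 90+9 = 99
n=4,j=6: res = 99+10 = 109
n=4,j=7: res = 109+11 = 120
n=5,j=3: res = 120+8 = 128
n=5,j=4: res = 128+9 = 137
n=5,j=5: res = 137+10 = 147
n=5,j=6: res = 147+11 = 158
n=5,j=7: res = 158+12 = 170
n=6,j=3: res = 170+9 = 179
n=6,j=4: res = 179+10 = 189
n=6,j=5: res = 189+11 = 200
n=6,j=6: res = 200+12 = 212
n=6,j=7: res = 212+13 = 225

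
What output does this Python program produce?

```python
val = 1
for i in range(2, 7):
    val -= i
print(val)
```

-19

i=2: val = 1-2 = -1
i=3: val = (-1)-3 = -4
i=4: val = (-4)-4 = -8
i=5: val = (-8)-5 = -13
i=6: val = (-13)-6 = -19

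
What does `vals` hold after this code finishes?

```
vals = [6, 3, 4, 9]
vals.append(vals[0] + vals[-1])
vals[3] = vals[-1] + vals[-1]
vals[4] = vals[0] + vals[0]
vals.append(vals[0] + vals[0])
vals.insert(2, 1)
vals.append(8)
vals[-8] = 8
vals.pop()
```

append vals[0]+vals[-1] = 6+9 = 15 → [6, 3, 4, 9, 15]
vals[3] = vals[-1]+vals[-1] = 15+15 = 30 → [6, 3, 4, 30, 15]
vals[4] = vals[0]+vals[0] = 6+6 = 12 → [6, 3, 4, 30, 12]
append vals[0]+vals[0] = 6+6 = 12 → [6, 3, 4, 30, 12, 12]
insert 1 at 2 → [6, 3, 1, 4, 30, 12, 12]
append 8 → [6, 3, 1, 4, 30, 12, 12, 8]
vals[-8] = 8 → [8, 3, 1, 4, 30, 12, 12, 8]
pop() removes 8 → [8, 3, 1, 4, 30, 12, 12]

[8, 3, 1, 4, 30, 12, 12]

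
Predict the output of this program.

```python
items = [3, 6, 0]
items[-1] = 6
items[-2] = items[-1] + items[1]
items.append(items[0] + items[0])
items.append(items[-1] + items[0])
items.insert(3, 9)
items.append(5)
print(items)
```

[3, 12, 6, 9, 6, 9, 5]

items[-1] = 6 → [3, 6, 6]
items[-2] = items[-1]+items[1] = 6+6 = 12 → [3, 12, 6]
append items[0]+items[0] = 3+3 = 6 → [3, 12, 6, 6]
append items[-1]+items[0] = 6+3 = 9 → [3, 12, 6, 6, 9]
insert 9 at 3 → [3, 12, 6, 9, 6, 9]
append 5 → [3, 12, 6, 9, 6, 9, 5]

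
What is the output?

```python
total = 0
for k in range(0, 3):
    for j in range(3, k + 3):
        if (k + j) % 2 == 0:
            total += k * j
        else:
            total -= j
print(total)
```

8

k=1,j=3: even sum, total = 0+3 = 3
k=2,j=3: odd sum, total = 3-3 = 0
k=2,j=4: even sum, total = 0+8 = 8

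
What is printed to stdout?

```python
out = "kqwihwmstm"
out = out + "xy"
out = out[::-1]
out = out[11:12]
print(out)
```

+ 'xy' → 'kqwihwmstmxy'
reverse → 'yxmtsmwhiwqk'
slice [11:12] → 'k'

k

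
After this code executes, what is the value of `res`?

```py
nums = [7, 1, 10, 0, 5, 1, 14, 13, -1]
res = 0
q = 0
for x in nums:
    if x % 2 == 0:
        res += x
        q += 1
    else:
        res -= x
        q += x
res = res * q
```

x=7: not even, res = 0-7 = -7; q=7
x=1: not even, res = (-7)-1 = -8; q=8
x=10: even, res = (-8)+10 = 2; q=9
x=0: even, res = 2+0 = 2; q=10
x=5: not even, res = 2-5 = -3; q=15
x=1: not even, res = (-3)-1 = -4; q=16
x=14: even, res = (-4)+14 = 10; q=17
x=13: not even, res = 10-13 = -3; q=30
x=-1: not even, res = (-3)-(-1) = -2; q=29
res*q = (-2)*29 = -58

-58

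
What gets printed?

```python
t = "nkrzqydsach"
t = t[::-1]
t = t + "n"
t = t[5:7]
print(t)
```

yq

reverse → 'hcasdyqzrkn'
+ 'n' → 'hcasdyqzrknn'
slice [5:7] → 'yq'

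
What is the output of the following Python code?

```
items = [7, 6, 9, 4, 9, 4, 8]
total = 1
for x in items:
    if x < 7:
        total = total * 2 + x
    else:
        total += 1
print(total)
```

59

x=7: not <7, total = 1+1 = 2
x=6: <7, total = 2*2+6 = 10
x=9: not <7, total = 10+1 = 11
x=4: <7, total = 11*2+4 = 26
x=9: not <7, total = 26+1 = 27
x=4: <7, total = 27*2+4 = 58
x=8: not <7, total = 58+1 = 59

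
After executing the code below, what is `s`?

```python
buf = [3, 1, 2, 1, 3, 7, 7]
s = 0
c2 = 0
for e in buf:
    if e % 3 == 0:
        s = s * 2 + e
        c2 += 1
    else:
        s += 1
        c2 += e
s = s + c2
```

37

e=3: %3==0, s = 0*2+3 = 3; c2=1
e=1: not %3==0, s = 3+1 = 4; c2=2
e=2: not %3==0, s = 4+1 = 5; c2=4
e=1: not %3==0, s = 5+1 = 6; c2=5
e=3: %3==0, s = 6*2+3 = 15; c2=6
e=7: not %3==0, s = 15+1 = 16; c2=13
e=7: not %3==0, s = 16+1 = 17; c2=20
s+c2 = 17+20 = 37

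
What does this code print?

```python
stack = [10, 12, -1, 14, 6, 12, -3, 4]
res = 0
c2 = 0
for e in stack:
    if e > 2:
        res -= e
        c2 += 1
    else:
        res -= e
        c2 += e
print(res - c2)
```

-56

e=10: >2, res = 0-10 = -10; c2=1
e=12: >2, res = (-10)-12 = -22; c2=2
e=-1: not >2, res = (-22)-(-1) = -21; c2=1
e=14: >2, res = (-21)-14 = -35; c2=2
e=6: >2, res = (-35)-6 = -41; c2=3
e=12: >2, res = (-41)-12 = -53; c2=4
e=-3: not >2, res = (-53)-(-3) = -50; c2=1
e=4: >2, res = (-50)-4 = -54; c2=2
res-c2 = (-54)-2 = -56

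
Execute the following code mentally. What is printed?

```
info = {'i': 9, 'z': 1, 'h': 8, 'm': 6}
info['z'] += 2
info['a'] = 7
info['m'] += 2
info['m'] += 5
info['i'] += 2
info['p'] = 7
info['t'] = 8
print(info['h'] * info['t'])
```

info['z'] = 1+2 = 3 → {'i': 9, 'z': 3, 'h': 8, 'm': 6}
info['a'] = 7 → {'i': 9, 'z': 3, 'h': 8, 'm': 6, 'a': 7}
info['m'] = 6+2 = 8 → {'i': 9, 'z': 3, 'h': 8, 'm': 8, 'a': 7}
info['m'] = 8+5 = 13 → {'i': 9, 'z': 3, 'h': 8, 'm': 13, 'a': 7}
info['i'] = 9+2 = 11 → {'i': 11, 'z': 3, 'h': 8, 'm': 13, 'a': 7}
info['p'] = 7 → {'i': 11, 'z': 3, 'h': 8, 'm': 13, 'a': 7, 'p': 7}
info['t'] = 8 → {'i': 11, 'z': 3, 'h': 8, 'm': 13, 'a': 7, 'p': 7, 't': 8}
info['h']*info['t'] = 8*8 = 64

64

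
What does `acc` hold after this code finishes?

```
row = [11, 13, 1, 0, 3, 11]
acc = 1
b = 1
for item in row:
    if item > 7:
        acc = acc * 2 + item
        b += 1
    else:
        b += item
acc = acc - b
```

item=11: >7, acc = 1*2+11 = 13; b=2
item=13: >7, acc = 13*2+13 = 39; b=3
item=1: not >7; b=4
item=0: not >7; b=4
item=3: not >7; b=7
item=11: >7, acc = 39*2+11 = 89; b=8
acc-b = 89-8 = 81

81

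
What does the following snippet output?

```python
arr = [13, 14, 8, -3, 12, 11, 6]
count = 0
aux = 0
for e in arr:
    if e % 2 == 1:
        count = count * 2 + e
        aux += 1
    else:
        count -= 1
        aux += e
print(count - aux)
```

e=13: odd, count = 0*2+13 = 13; aux=1
e=14: not odd, count = 13-1 = 12; aux=15
e=8: not odd, count = 12-1 = 11; aux=23
e=-3: odd, count = 11*2+(-3) = 19; aux=24
e=12: not odd, count = 19-1 = 18; aux=36
e=11: odd, count = 18*2+11 = 47; aux=37
e=6: not odd, count = 47-1 = 46; aux=43
count-aux = 46-43 = 3

3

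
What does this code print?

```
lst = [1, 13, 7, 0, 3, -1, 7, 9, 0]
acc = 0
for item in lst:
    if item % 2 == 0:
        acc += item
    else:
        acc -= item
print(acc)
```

-39

item=1: not even, acc = 0-1 = -1
item=13: not even, acc = (-1)-13 = -14
item=7: not even, acc = (-14)-7 = -21
item=0: even, acc = (-21)+0 = -21
item=3: not even, acc = (-21)-3 = -24
item=-1: not even, acc = (-24)-(-1) = -23
item=7: not even, acc = (-23)-7 = -30
item=9: not even, acc = (-30)-9 = -39
item=0: even, acc = (-39)+0 = -39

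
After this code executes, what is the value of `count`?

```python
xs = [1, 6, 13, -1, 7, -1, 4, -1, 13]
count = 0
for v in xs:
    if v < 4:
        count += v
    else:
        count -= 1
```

-7

v=1: <4, count = 0+1 = 1
v=6: not <4, count = 1-1 = 0
v=13: not <4, count = 0-1 = -1
v=-1: <4, count = (-1)+(-1) = -2
v=7: not <4, count = (-2)-1 = -3
v=-1: <4, count = (-3)+(-1) = -4
v=4: not <4, count = (-4)-1 = -5
v=-1: <4, count = (-5)+(-1) = -6
v=13: not <4, count = (-6)-1 = -7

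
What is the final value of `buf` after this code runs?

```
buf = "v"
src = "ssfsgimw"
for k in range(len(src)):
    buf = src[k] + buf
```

k=0: prepend 's' → 'sv'
k=1: prepend 's' → 'ssv'
k=2: prepend 'f' → 'fssv'
k=3: prepend 's' → 'sfssv'
k=4: prepend 'g' → 'gsfssv'
k=5: prepend 'i' → 'igsfssv'
k=6: prepend 'm' → 'migsfssv'
k=7: prepend 'w' → 'wmigsfssv'

'wmigsfssv'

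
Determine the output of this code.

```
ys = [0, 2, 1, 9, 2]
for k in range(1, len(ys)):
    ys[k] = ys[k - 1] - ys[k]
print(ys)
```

[0, -2, -3, -12, -14]

k=1: ys[1] = 0-2 = -2 → [0, -2, 1, 9, 2]
k=2: ys[2] = (-2)-1 = -3 → [0, -2, -3, 9, 2]
k=3: ys[3] = (-3)-9 = -12 → [0, -2, -3, -12, 2]
k=4: ys[4] = (-12)-2 = -14 → [0, -2, -3, -12, -14]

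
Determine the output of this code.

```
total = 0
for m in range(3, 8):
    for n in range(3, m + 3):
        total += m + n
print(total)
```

265

m=3,n=3: total = 0+6 = 6
m=3,n=4: total = 6+7 = 13
m=3,n=5: total = 13+8 = 21
m=4,n=3: total = 21+7 = 28
m=4,n=4: total = 28+8 = 36
m=4,n=5: total = 36+9 = 45
m=4,n=6: total = 45+10 = 55
m=5,n=3: total = 55+8 = 63
m=5,n=4: total = 63+9 = 72
m=5,n=5: total = 72+10 = 82
m=5,n=6: total = 82+11 = 93
m=5,n=7: total = 93+12 = 105
m=6,n=3: total = 105+9 = 114
m=6,n=4: total = 114+10 = 124
m=6,n=5: total = 124+11 = 135
m=6,n=6: total = 135+12 = 147
m=6,n=7: total = 147+13 = 160
m=6,n=8: total = 160+14 = 174
m=7,n=3: total = 174+10 = 184
m=7,n=4: total = 184+11 = 195
m=7,n=5: total = 195+12 = 207
m=7,n=6: total = 207+13 = 220
m=7,n=7: total = 220+14 = 234
m=7,n=8: total = 234+15 = 249
m=7,n=9: total = 249+16 = 265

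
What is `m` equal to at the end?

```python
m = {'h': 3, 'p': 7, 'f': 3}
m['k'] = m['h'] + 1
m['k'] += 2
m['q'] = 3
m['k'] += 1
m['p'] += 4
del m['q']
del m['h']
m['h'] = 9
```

m['k'] = m['h']+1 = 4 → {'h': 3, 'p': 7, 'f': 3, 'k': 4}
m['k'] = 4+2 = 6 → {'h': 3, 'p': 7, 'f': 3, 'k': 6}
m['q'] = 3 → {'h': 3, 'p': 7, 'f': 3, 'k': 6, 'q': 3}
m['k'] = 6+1 = 7 → {'h': 3, 'p': 7, 'f': 3, 'k': 7, 'q': 3}
m['p'] = 7+4 = 11 → {'h': 3, 'p': 11, 'f': 3, 'k': 7, 'q': 3}
del 'q' → {'h': 3, 'p': 11, 'f': 3, 'k': 7}
del 'h' → {'p': 11, 'f': 3, 'k': 7}
m['h'] = 9 → {'p': 11, 'f': 3, 'k': 7, 'h': 9}

{'p': 11, 'f': 3, 'k': 7, 'h': 9}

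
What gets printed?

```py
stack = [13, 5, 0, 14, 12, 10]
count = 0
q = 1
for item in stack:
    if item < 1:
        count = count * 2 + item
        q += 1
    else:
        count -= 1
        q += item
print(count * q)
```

item=13: not <1, count = 0-1 = -1; q=14
item=5: not <1, count = (-1)-1 = -2; q=19
item=0: <1, count = (-2)*2+0 = -4; q=20
item=14: not <1, count = (-4)-1 = -5; q=34
item=12: not <1, count = (-5)-1 = -6; q=46
item=10: not <1, count = (-6)-1 = -7; q=56
count*q = (-7)*56 = -392

-392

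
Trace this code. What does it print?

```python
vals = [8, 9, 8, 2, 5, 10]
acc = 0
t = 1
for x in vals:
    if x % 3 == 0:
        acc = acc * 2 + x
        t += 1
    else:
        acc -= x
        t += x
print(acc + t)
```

x=8: not %3==0, acc = 0-8 = -8; t=9
x=9: %3==0, acc = (-8)*2+9 = -7; t=10
x=8: not %3==0, acc = (-7)-8 = -15; t=18
x=2: not %3==0, acc = (-15)-2 = -17; t=20
x=5: not %3==0, acc = (-17)-5 = -22; t=25
x=10: not %3==0, acc = (-22)-10 = -32; t=35
acc+t = (-32)+35 = 3

3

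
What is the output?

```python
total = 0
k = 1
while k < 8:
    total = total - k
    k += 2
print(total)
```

k=1: total = 0-1 = -1
k=3: total = (-1)-3 = -4
k=5: total = (-4)-5 = -9
k=7: total = (-9)-7 = -16

-16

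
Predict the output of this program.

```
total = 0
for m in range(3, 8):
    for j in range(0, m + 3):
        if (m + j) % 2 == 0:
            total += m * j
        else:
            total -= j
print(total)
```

387

m=3,j=0: odd sum, total = 0-0 = 0
m=3,j=1: even sum, total = 0+3 = 3
m=3,j=2: odd sum, total = 3-2 = 1
m=3,j=3: even sum, total = 1+9 = 10
m=3,j=4: odd sum, total = 10-4 = 6
m=3,j=5: even sum, total = 6+15 = 21
m=4,j=0: even sum, total = 21+0 = 21
m=4,j=1: odd sum, total = 21-1 = 20
m=4,j=2: even sum, total = 20+8 = 28
m=4,j=3: odd sum, total = 28-3 = 25
m=4,j=4: even sum, total = 25+16 = 41
m=4,j=5: odd sum, total = 41-5 = 36
m=4,j=6: even sum, total = 36+24 = 60
m=5,j=0: odd sum, total = 60-0 = 60
m=5,j=1: even sum, total = 60+5 = 65
m=5,j=2: odd sum, total = 65-2 = 63
m=5,j=3: even sum, total = 63+15 = 78
m=5,j=4: odd sum, total = 78-4 = 74
m=5,j=5: even sum, total = 74+25 = 99
m=5,j=6: odd sum, total = 99-6 = 93
m=5,j=7: even sum, total = 93+35 = 128
m=6,j=0: even sum, total = 128+0 = 128
m=6,j=1: odd sum, total = 128-1 = 127
m=6,j=2: even sum, total = 127+12 = 139
m=6,j=3: odd sum, total = 139-3 = 136
m=6,j=4: even sum, total = 136+24 = 160
m=6,j=5: odd sum, total = 160-5 = 155
m=6,j=6: even sum, total = 155+36 = 191
m=6,j=7: odd sum, total = 191-7 = 184
m=6,j=8: even sum, total = 184+48 = 232
m=7,j=0: odd sum, total = 232-0 = 232
m=7,j=1: even sum, total = 232+7 = 239
m=7,j=2: odd sum, total = 239-2 = 237
m=7,j=3: even sum, total = 237+21 = 258
m=7,j=4: odd sum, total = 258-4 = 254
m=7,j=5: even sum, total = 254+35 = 289
m=7,j=6: odd sum, total = 289-6 = 283
m=7,j=7: even sum, total = 283+49 = 332
m=7,j=8: odd sum, total = 332-8 = 324
m=7,j=9: even sum, total = 324+63 = 387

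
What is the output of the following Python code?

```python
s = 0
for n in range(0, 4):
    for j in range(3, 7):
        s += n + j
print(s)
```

96

n=0,j=3: s = 0+3 = 3
n=0,j=4: s = 3+4 = 7
n=0,j=5: s = 7+5 = 12
n=0,j=6: s = 12+6 = 18
n=1,j=3: s = 18+4 = 22
n=1,j=4: s = 22+5 = 27
n=1,j=5: s = 27+6 = 33
n=1,j=6: s = 33+7 = 40
n=2,j=3: s = 40+5 = 45
n=2,j=4: s = 45+6 = 51
n=2,j=5: s = 51+7 = 58
n=2,j=6: s = 58+8 = 66
n=3,j=3: s = 66+6 = 72
n=3,j=4: s = 72+7 = 79
n=3,j=5: s = 79+8 = 87
n=3,j=6: s = 87+9 = 96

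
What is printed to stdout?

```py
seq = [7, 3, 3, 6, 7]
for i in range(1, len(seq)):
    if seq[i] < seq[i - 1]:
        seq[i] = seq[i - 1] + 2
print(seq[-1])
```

15

i=1: 3<7, seq[1] = 7+2 = 9 → [7, 9, 3, 6, 7]
i=2: 3<9, seq[2] = 9+2 = 11 → [7, 9, 11, 6, 7]
i=3: 6<11, seq[3] = 11+2 = 13 → [7, 9, 11, 13, 7]
i=4: 7<13, seq[4] = 13+2 = 15 → [7, 9, 11, 13, 15]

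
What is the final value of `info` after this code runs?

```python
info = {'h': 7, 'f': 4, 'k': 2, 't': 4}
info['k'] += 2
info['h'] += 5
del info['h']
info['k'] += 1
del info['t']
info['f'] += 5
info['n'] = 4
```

{'f': 9, 'k': 5, 'n': 4}

info['k'] = 2+2 = 4 → {'h': 7, 'f': 4, 'k': 4, 't': 4}
info['h'] = 7+5 = 12 → {'h': 12, 'f': 4, 'k': 4, 't': 4}
del 'h' → {'f': 4, 'k': 4, 't': 4}
info['k'] = 4+1 = 5 → {'f': 4, 'k': 5, 't': 4}
del 't' → {'f': 4, 'k': 5}
info['f'] = 4+5 = 9 → {'f': 9, 'k': 5}
info['n'] = 4 → {'f': 9, 'k': 5, 'n': 4}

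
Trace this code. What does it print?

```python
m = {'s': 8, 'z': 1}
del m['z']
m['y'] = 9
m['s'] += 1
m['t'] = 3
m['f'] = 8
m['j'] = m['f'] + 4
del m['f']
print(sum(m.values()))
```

33

del 'z' → {'s': 8}
m['y'] = 9 → {'s': 8, 'y': 9}
m['s'] = 8+1 = 9 → {'s': 9, 'y': 9}
m['t'] = 3 → {'s': 9, 'y': 9, 't': 3}
m['f'] = 8 → {'s': 9, 'y': 9, 't': 3, 'f': 8}
m['j'] = m['f']+4 = 12 → {'s': 9, 'y': 9, 't': 3, 'f': 8, 'j': 12}
del 'f' → {'s': 9, 'y': 9, 't': 3, 'j': 12}
sum of values = 33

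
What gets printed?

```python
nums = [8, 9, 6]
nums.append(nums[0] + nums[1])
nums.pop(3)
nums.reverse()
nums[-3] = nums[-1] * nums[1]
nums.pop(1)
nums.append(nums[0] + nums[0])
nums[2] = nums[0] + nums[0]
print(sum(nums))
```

224

append nums[0]+nums[1] = 8+9 = 17 → [8, 9, 6, 17]
pop(3) removes 17 → [8, 9, 6]
reverse → [6, 9, 8]
nums[-3] = nums[-1]*nums[1] = 8*9 = 72 → [72, 9, 8]
pop(1) removes 9 → [72, 8]
append nums[0]+nums[0] = 72+72 = 144 → [72, 8, 144]
nums[2] = nums[0]+nums[0] = 72+72 = 144 → [72, 8, 144]
sum = 224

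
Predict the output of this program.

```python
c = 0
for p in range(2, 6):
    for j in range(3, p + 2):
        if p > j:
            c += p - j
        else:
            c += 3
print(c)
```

25

p=2,j=3: not 2>3, c = 0+3 = 3
p=3,j=3: not 3>3, c = 3+3 = 6
p=3,j=4: not 3>4, c = 6+3 = 9
p=4,j=3: 4>3, c = 9+1 = 10
p=4,j=4: not 4>4, c = 10+3 = 13
p=4,j=5: not 4>5, c = 13+3 = 16
p=5,j=3: 5>3, c = 16+2 = 18
p=5,j=4: 5>4, c = 18+1 = 19
p=5,j=5: not 5>5, c = 19+3 = 22
p=5,j=6: not 5>6, c = 22+3 = 25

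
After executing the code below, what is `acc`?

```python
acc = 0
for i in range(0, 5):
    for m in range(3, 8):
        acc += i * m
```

250

i=0,m=3: acc = 0+0 = 0
i=0,m=4: acc = 0+0 = 0
i=0,m=5: acc = 0+0 = 0
i=0,m=6: acc = 0+0 = 0
i=0,m=7: acc = 0+0 = 0
i=1,m=3: acc = 0+3 = 3
i=1,m=4: acc = 3+4 = 7
i=1,m=5: acc = 7+5 = 12
i=1,m=6: acc = 12+6 = 18
i=1,m=7: acc = 18+7 = 25
i=2,m=3: acc = 25+6 = 31
i=2,m=4: acc = 31+8 = 39
i=2,m=5: acc = 39+10 = 49
i=2,m=6: acc = 49+12 = 61
i=2,m=7: acc = 61+14 = 75
i=3,m=3: acc = 75+9 = 84
i=3,m=4: acc = 84+12 = 96
i=3,m=5: acc = 96+15 = 111
i=3,m=6: acc = 111+18 = 129
i=3,m=7: acc = 129+21 = 150
i=4,m=3: acc = 150+12 = 162
i=4,m=4: acc = 162+16 = 178
i=4,m=5: acc = 178+20 = 198
i=4,m=6: acc = 198+24 = 222
i=4,m=7: acc = 222+28 = 250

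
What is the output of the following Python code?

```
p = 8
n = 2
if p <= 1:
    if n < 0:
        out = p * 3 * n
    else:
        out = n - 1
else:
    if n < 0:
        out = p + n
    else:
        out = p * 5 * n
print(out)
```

p=8, n=2
p <= 1 is False; n < 0 is False
→ out = p * 5 * n = 80

80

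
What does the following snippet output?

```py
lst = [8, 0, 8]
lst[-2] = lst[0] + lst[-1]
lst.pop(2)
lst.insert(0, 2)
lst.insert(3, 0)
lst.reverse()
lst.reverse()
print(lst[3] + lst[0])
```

2

lst[-2] = lst[0]+lst[-1] = 8+8 = 16 → [8, 16, 8]
pop(2) removes 8 → [8, 16]
insert 2 at 0 → [2, 8, 16]
insert 0 at 3 → [2, 8, 16, 0]
reverse → [0, 16, 8, 2]
reverse → [2, 8, 16, 0]
lst[3]+lst[0] = 0+2 = 2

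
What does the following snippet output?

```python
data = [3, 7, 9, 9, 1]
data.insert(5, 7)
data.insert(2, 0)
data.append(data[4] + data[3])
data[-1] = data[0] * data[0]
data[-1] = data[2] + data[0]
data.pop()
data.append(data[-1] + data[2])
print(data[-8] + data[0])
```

insert 7 at 5 → [3, 7, 9, 9, 1, 7]
insert 0 at 2 → [3, 7, 0, 9, 9, 1, 7]
append data[4]+data[3] = 9+9 = 18 → [3, 7, 0, 9, 9, 1, 7, 18]
data[-1] = data[0]*data[0] = 3*3 = 9 → [3, 7, 0, 9, 9, 1, 7, 9]
data[-1] = data[2]+data[0] = 0+3 = 3 → [3, 7, 0, 9, 9, 1, 7, 3]
pop() removes 3 → [3, 7, 0, 9, 9, 1, 7]
append data[-1]+data[2] = 7+0 = 7 → [3, 7, 0, 9, 9, 1, 7, 7]
data[-8]+data[0] = 3+3 = 6

6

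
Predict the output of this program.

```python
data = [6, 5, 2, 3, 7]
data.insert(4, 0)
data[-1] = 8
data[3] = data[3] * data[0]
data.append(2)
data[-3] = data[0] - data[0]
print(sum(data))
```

insert 0 at 4 → [6, 5, 2, 3, 0, 7]
data[-1] = 8 → [6, 5, 2, 3, 0, 8]
data[3] = data[3]*data[0] = 3*6 = 18 → [6, 5, 2, 18, 0, 8]
append 2 → [6, 5, 2, 18, 0, 8, 2]
data[-3] = data[0]-data[0] = 6-6 = 0 → [6, 5, 2, 18, 0, 8, 2]
sum = 41

41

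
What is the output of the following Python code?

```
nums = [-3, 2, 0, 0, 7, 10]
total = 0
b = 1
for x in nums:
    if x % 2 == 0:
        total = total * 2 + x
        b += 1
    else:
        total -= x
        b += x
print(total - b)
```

x=-3: not even, total = 0-(-3) = 3; b=-2
x=2: even, total = 3*2+2 = 8; b=-1
x=0: even, total = 8*2+0 = 16; b=0
x=0: even, total = 16*2+0 = 32; b=1
x=7: not even, total = 32-7 = 25; b=8
x=10: even, total = 25*2+10 = 60; b=9
total-b = 60-9 = 51

51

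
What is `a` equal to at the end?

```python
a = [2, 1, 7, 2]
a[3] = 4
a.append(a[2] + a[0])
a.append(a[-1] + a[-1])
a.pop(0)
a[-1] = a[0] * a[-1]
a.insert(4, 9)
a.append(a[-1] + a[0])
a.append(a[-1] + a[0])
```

a[3] = 4 → [2, 1, 7, 4]
append a[2]+a[0] = 7+2 = 9 → [2, 1, 7, 4, 9]
append a[-1]+a[-1] = 9+9 = 18 → [2, 1, 7, 4, 9, 18]
pop(0) removes 2 → [1, 7, 4, 9, 18]
a[-1] = a[0]*a[-1] = 1*18 = 18 → [1, 7, 4, 9, 18]
insert 9 at 4 → [1, 7, 4, 9, 9, 18]
append a[-1]+a[0] = 18+1 = 19 → [1, 7, 4, 9, 9, 18, 19]
append a[-1]+a[0] = 19+1 = 20 → [1, 7, 4, 9, 9, 18, 19, 20]

[1, 7, 4, 9, 9, 18, 19, 20]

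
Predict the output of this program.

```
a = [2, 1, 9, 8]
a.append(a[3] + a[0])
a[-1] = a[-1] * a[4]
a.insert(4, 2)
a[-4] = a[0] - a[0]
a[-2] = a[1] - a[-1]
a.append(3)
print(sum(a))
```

15

append a[3]+a[0] = 8+2 = 10 → [2, 1, 9, 8, 10]
a[-1] = a[-1]*a[4] = 10*10 = 100 → [2, 1, 9, 8, 100]
insert 2 at 4 → [2, 1, 9, 8, 2, 100]
a[-4] = a[0]-a[0] = 2-2 = 0 → [2, 1, 0, 8, 2, 100]
a[-2] = a[1]-a[-1] = 1-100 = -99 → [2, 1, 0, 8, -99, 100]
append 3 → [2, 1, 0, 8, -99, 100, 3]
sum = 15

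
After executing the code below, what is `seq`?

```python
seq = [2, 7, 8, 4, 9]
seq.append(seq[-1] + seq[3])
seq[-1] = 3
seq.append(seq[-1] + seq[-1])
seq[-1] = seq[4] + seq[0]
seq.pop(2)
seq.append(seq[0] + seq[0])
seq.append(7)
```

[2, 7, 4, 9, 3, 11, 4, 7]

append seq[-1]+seq[3] = 9+4 = 13 → [2, 7, 8, 4, 9, 13]
seq[-1] = 3 → [2, 7, 8, 4, 9, 3]
append seq[-1]+seq[-1] = 3+3 = 6 → [2, 7, 8, 4, 9, 3, 6]
seq[-1] = seq[4]+seq[0] = 9+2 = 11 → [2, 7, 8, 4, 9, 3, 11]
pop(2) removes 8 → [2, 7, 4, 9, 3, 11]
append seq[0]+seq[0] = 2+2 = 4 → [2, 7, 4, 9, 3, 11, 4]
append 7 → [2, 7, 4, 9, 3, 11, 4, 7]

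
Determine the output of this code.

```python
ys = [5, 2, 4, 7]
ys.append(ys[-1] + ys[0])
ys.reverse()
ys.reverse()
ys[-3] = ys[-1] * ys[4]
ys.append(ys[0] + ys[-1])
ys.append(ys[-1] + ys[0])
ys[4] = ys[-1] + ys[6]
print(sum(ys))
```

append ys[-1]+ys[0] = 7+5 = 12 → [5, 2, 4, 7, 12]
reverse → [12, 7, 4, 2, 5]
reverse → [5, 2, 4, 7, 12]
ys[-3] = ys[-1]*ys[4] = 12*12 = 144 → [5, 2, 144, 7, 12]
append ys[0]+ys[-1] = 5+12 = 17 → [5, 2, 144, 7, 12, 17]
append ys[-1]+ys[0] = 17+5 = 22 → [5, 2, 144, 7, 12, 17, 22]
ys[4] = ys[-1]+ys[6] = 22+22 = 44 → [5, 2, 144, 7, 44, 17, 22]
sum = 241

241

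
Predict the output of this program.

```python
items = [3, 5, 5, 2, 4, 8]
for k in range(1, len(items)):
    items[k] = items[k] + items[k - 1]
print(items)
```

k=1: items[1] = 5+3 = 8 → [3, 8, 5, 2, 4, 8]
k=2: items[2] = 5+8 = 13 → [3, 8, 13, 2, 4, 8]
k=3: items[3] = 2+13 = 15 → [3, 8, 13, 15, 4, 8]
k=4: items[4] = 4+15 = 19 → [3, 8, 13, 15, 19, 8]
k=5: items[5] = 8+19 = 27 → [3, 8, 13, 15, 19, 27]

[3, 8, 13, 15, 19, 27]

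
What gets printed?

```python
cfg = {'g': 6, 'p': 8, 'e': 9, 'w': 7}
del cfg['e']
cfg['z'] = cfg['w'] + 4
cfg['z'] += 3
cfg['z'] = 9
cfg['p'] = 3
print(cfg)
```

del 'e' → {'g': 6, 'p': 8, 'w': 7}
cfg['z'] = cfg['w']+4 = 11 → {'g': 6, 'p': 8, 'w': 7, 'z': 11}
cfg['z'] = 11+3 = 14 → {'g': 6, 'p': 8, 'w': 7, 'z': 14}
cfg['z'] = 9 → {'g': 6, 'p': 8, 'w': 7, 'z': 9}
cfg['p'] = 3 → {'g': 6, 'p': 3, 'w': 7, 'z': 9}

{'g': 6, 'p': 3, 'w': 7, 'z': 9}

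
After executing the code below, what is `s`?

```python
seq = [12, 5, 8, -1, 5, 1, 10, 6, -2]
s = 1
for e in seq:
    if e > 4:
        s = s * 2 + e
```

e=12: >4, s = 1*2+12 = 14
e=5: >4, s = 14*2+5 = 33
e=8: >4, s = 33*2+8 = 74
e=-1: not >4
e=5: >4, s = 74*2+5 = 153
e=1: not >4
e=10: >4, s = 153*2+10 = 316
e=6: >4, s = 316*2+6 = 638
e=-2: not >4

638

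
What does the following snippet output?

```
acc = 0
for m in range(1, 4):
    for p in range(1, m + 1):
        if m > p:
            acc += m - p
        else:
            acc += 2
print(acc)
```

10

m=1,p=1: not 1>1, acc = 0+2 = 2
m=2,p=1: 2>1, acc = 2+1 = 3
m=2,p=2: not 2>2, acc = 3+2 = 5
m=3,p=1: 3>1, acc = 5+2 = 7
m=3,p=2: 3>2, acc = 7+1 = 8
m=3,p=3: not 3>3, acc = 8+2 = 10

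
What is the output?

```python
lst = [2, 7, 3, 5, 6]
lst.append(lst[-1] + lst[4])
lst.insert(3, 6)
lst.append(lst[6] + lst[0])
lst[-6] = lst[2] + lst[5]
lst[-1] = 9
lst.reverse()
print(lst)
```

append lst[-1]+lst[4] = 6+6 = 12 → [2, 7, 3, 5, 6, 12]
insert 6 at 3 → [2, 7, 3, 6, 5, 6, 12]
append lst[6]+lst[0] = 12+2 = 14 → [2, 7, 3, 6, 5, 6, 12, 14]
lst[-6] = lst[2]+lst[5] = 3+6 = 9 → [2, 7, 9, 6, 5, 6, 12, 14]
lst[-1] = 9 → [2, 7, 9, 6, 5, 6, 12, 9]
reverse → [9, 12, 6, 5, 6, 9, 7, 2]

[9, 12, 6, 5, 6, 9, 7, 2]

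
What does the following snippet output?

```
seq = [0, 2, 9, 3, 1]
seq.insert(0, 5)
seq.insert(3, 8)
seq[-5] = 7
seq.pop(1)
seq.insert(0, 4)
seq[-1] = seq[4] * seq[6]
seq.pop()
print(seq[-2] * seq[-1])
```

27

insert 5 at 0 → [5, 0, 2, 9, 3, 1]
insert 8 at 3 → [5, 0, 2, 8, 9, 3, 1]
seq[-5] = 7 → [5, 0, 7, 8, 9, 3, 1]
pop(1) removes 0 → [5, 7, 8, 9, 3, 1]
insert 4 at 0 → [4, 5, 7, 8, 9, 3, 1]
seq[-1] = seq[4]*seq[6] = 9*1 = 9 → [4, 5, 7, 8, 9, 3, 9]
pop() removes 9 → [4, 5, 7, 8, 9, 3]
seq[-2]*seq[-1] = 9*3 = 27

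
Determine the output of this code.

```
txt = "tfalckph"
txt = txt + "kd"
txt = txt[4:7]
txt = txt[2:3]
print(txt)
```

p

+ 'kd' → 'tfalckphkd'
slice [4:7] → 'ckp'
slice [2:3] → 'p'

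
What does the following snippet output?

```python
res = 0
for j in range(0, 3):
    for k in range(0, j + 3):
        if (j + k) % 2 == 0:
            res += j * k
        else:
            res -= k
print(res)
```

9

j=0,k=0: even sum, res = 0+0 = 0
j=0,k=1: odd sum, res = 0-1 = -1
j=0,k=2: even sum, res = (-1)+0 = -1
j=1,k=0: odd sum, res = (-1)-0 = -1
j=1,k=1: even sum, res = (-1)+1 = 0
j=1,k=2: odd sum, res = 0-2 = -2
j=1,k=3: even sum, res = (-2)+3 = 1
j=2,k=0: even sum, res = 1+0 = 1
j=2,k=1: odd sum, res = 1-1 = 0
j=2,k=2: even sum, res = 0+4 = 4
j=2,k=3: odd sum, res = 4-3 = 1
j=2,k=4: even sum, res = 1+8 = 9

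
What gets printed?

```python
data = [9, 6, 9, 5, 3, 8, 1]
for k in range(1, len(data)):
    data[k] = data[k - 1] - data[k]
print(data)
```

k=1: data[1] = 9-6 = 3 → [9, 3, 9, 5, 3, 8, 1]
k=2: data[2] = 3-9 = -6 → [9, 3, -6, 5, 3, 8, 1]
k=3: data[3] = (-6)-5 = -11 → [9, 3, -6, -11, 3, 8, 1]
k=4: data[4] = (-11)-3 = -14 → [9, 3, -6, -11, -14, 8, 1]
k=5: data[5] = (-14)-8 = -22 → [9, 3, -6, -11, -14, -22, 1]
k=6: data[6] = (-22)-1 = -23 → [9, 3, -6, -11, -14, -22, -23]

[9, 3, -6, -11, -14, -22, -23]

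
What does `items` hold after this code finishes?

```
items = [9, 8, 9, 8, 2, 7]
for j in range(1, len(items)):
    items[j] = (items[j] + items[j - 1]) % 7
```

j=1: items[1] = (8+9)%7 = 3 → [9, 3, 9, 8, 2, 7]
j=2: items[2] = (9+3)%7 = 5 → [9, 3, 5, 8, 2, 7]
j=3: items[3] = (8+5)%7 = 6 → [9, 3, 5, 6, 2, 7]
j=4: items[4] = (2+6)%7 = 1 → [9, 3, 5, 6, 1, 7]
j=5: items[5] = (7+1)%7 = 1 → [9, 3, 5, 6, 1, 1]

[9, 3, 5, 6, 1, 1]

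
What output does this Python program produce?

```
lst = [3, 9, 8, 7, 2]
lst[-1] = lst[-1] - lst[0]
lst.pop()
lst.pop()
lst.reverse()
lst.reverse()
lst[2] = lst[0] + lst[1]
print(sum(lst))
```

lst[-1] = lst[-1]-lst[0] = 2-3 = -1 → [3, 9, 8, 7, -1]
pop() removes -1 → [3, 9, 8, 7]
pop() removes 7 → [3, 9, 8]
reverse → [8, 9, 3]
reverse → [3, 9, 8]
lst[2] = lst[0]+lst[1] = 3+9 = 12 → [3, 9, 12]
sum = 24

24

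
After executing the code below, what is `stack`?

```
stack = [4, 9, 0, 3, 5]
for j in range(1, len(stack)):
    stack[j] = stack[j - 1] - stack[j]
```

j=1: stack[1] = 4-9 = -5 → [4, -5, 0, 3, 5]
j=2: stack[2] = (-5)-0 = -5 → [4, -5, -5, 3, 5]
j=3: stack[3] = (-5)-3 = -8 → [4, -5, -5, -8, 5]
j=4: stack[4] = (-8)-5 = -13 → [4, -5, -5, -8, -13]

[4, -5, -5, -8, -13]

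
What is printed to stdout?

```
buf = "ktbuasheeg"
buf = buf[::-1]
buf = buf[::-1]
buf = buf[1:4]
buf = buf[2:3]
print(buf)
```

reverse → 'geehsaubtk'
reverse → 'ktbuasheeg'
slice [1:4] → 'tbu'
slice [2:3] → 'u'

u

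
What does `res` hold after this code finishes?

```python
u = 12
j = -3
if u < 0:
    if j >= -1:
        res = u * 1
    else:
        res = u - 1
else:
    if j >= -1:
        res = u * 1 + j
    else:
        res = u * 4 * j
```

u=12, j=-3
u < 0 is False; j >= -1 is False
→ res = u * 4 * j = -144

-144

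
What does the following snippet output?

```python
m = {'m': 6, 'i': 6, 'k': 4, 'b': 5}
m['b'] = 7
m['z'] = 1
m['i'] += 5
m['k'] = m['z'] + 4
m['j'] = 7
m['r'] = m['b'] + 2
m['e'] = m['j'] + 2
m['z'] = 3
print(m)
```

{'m': 6, 'i': 11, 'k': 5, 'b': 7, 'z': 3, 'j': 7, 'r': 9, 'e': 9}

m['b'] = 7 → {'m': 6, 'i': 6, 'k': 4, 'b': 7}
m['z'] = 1 → {'m': 6, 'i': 6, 'k': 4, 'b': 7, 'z': 1}
m['i'] = 6+5 = 11 → {'m': 6, 'i': 11, 'k': 4, 'b': 7, 'z': 1}
m['k'] = m['z']+4 = 5 → {'m': 6, 'i': 11, 'k': 5, 'b': 7, 'z': 1}
m['j'] = 7 → {'m': 6, 'i': 11, 'k': 5, 'b': 7, 'z': 1, 'j': 7}
m['r'] = m['b']+2 = 9 → {'m': 6, 'i': 11, 'k': 5, 'b': 7, 'z': 1, 'j': 7, 'r': 9}
m['e'] = m['j']+2 = 9 → {'m': 6, 'i': 11, 'k': 5, 'b': 7, 'z': 1, 'j': 7, 'r': 9, 'e': 9}
m['z'] = 3 → {'m': 6, 'i': 11, 'k': 5, 'b': 7, 'z': 3, 'j': 7, 'r': 9, 'e': 9}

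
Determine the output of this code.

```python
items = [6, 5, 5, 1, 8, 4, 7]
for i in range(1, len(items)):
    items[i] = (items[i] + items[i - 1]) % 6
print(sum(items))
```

26

i=1: items[1] = (5+6)%6 = 5 → [6, 5, 5, 1, 8, 4, 7]
i=2: items[2] = (5+5)%6 = 4 → [6, 5, 4, 1, 8, 4, 7]
i=3: items[3] = (1+4)%6 = 5 → [6, 5, 4, 5, 8, 4, 7]
i=4: items[4] = (8+5)%6 = 1 → [6, 5, 4, 5, 1, 4, 7]
i=5: items[5] = (4+1)%6 = 5 → [6, 5, 4, 5, 1, 5, 7]
i=6: items[6] = (7+5)%6 = 0 → [6, 5, 4, 5, 1, 5, 0]
sum = 26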